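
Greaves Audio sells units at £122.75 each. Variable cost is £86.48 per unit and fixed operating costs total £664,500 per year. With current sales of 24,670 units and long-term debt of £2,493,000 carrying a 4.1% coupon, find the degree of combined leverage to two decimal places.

6.99

Contribution at this volume is 24,670 × £36.27 = £894,780.90.
EBIT = £894,780.90 − £664,500 = £230,280.90. Interest = £102,213.00, so EBIT − I = £128,067.90.
DCL = contribution ÷ (EBIT − I) = £894,780.90 ÷ £128,067.90 = 6.9868.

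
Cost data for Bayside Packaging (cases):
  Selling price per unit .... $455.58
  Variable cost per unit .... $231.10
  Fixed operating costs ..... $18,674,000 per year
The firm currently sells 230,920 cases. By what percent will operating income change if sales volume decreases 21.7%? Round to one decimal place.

-33.9%

Contribution at this volume is 230,920 × $224.48 = $51,836,921.60.
Operating income = contribution − fixed costs = $51,836,921.60 − $18,674,000 = $33,162,921.60.
So DOL = total CM / EBIT = $51,836,921.60 / $33,162,921.60 = 1.5631.
So EBIT moves 1.5631 × (-21.7%) = -33.9%.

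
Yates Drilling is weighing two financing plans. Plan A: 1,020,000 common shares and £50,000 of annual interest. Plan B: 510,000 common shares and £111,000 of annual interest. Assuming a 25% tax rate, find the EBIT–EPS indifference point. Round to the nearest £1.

At indifference, (EBIT − 50,000)(1 − t)/1,020,000 = (EBIT − 111,000)(1 − t)/510,000.
Cancelling (1 − t) and cross-multiplying: 510,000·(EBIT − 50,000) = 1,020,000·(EBIT − 111,000).
Solving, EBIT = (111,000·1,020,000 − 50,000·510,000) / (1,020,000 − 510,000) = 87,720,000,000 / 510,000 = 172,000.00.

£172,000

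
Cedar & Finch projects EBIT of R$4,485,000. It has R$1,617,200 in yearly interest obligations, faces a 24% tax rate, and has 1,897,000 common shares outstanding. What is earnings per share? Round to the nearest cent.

R$1.15

Interest = R$1,617,200.00, so EBT = R$4,485,000 − R$1,617,200.00 = R$2,867,800.00.
Net income = R$2,867,800.00 × (1 − 0.24) = R$2,179,528.00.
EPS = R$2,179,528.00 ÷ 1,897,000 = R$1.15.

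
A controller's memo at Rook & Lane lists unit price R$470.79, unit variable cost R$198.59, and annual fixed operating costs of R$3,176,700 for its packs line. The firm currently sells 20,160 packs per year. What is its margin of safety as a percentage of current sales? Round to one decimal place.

42.1%

Contribution margin per unit = R$470.79 − R$198.59 = R$272.20. Break-even units = R$3,176,700 ÷ R$272.20 = 11,670.46; break-even revenue = 11,670.46 × R$470.79 = R$5,494,337.23.
Actual sales revenue = 20,160 × R$470.79 = R$9,491,126.40.
Margin of safety = (R$9,491,126.40 − R$5,494,337.23) ÷ R$9,491,126.40 = 42.1%.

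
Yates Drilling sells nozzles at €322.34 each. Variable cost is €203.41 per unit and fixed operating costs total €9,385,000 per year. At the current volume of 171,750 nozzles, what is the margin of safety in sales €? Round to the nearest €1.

€29,925,412

Contribution margin per unit = €322.34 − €203.41 = €118.93. Break-even units = €9,385,000 ÷ €118.93 = 78,911.97; break-even revenue = 78,911.97 × €322.34 = €25,436,482.81.
Current sales = 171,750 × €322.34 = €55,361,895.00.
Margin of safety = €55,361,895.00 − €25,436,482.81 = €29,925,412.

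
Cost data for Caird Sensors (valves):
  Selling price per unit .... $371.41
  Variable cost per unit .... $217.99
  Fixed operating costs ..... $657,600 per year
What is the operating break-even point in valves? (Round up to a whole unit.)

Each unit contributes $371.41 − $217.99 = $153.42.
Break-even volume = fixed costs ÷ CM per unit = $657,600 ÷ $153.42 = 4,286.27, so 4,287 valves.

4,287 valves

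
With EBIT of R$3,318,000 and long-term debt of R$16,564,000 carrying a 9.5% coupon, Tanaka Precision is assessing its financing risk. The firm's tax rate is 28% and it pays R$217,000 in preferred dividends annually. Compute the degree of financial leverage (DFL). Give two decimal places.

2.30

Annual interest charges come to R$1,573,580.00.
Pre-tax preferred-dividend burden = R$217,000 ÷ (1 − 0.28) = R$301,388.89.
DFL = EBIT ÷ [EBIT − I − D_p/(1−t)] = R$3,318,000 ÷ [R$3,318,000 − R$1,573,580.00 − R$301,388.89] = R$3,318,000 ÷ R$1,443,031.11 = 2.2993.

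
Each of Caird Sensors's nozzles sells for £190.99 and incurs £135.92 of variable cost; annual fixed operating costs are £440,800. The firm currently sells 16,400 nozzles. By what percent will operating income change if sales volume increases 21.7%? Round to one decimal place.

Total contribution margin = 16,400 × £55.07 = £903,148.00.
Operating income = contribution − fixed costs = £903,148.00 − £440,800 = £462,348.00.
So DOL = total CM / EBIT = £903,148.00 / £462,348.00 = 1.9534.
Operating income changes by 1.9534 × +21.7% = +42.4%.

+42.4%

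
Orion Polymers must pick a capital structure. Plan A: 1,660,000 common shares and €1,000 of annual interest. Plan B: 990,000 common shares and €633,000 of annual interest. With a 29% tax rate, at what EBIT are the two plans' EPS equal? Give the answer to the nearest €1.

Set EPS_A = EPS_B: (EBIT − €1,000)(1 − 0.29) ÷ 1,660,000 = (EBIT − €633,000)(1 − 0.29) ÷ 990,000.
The (1 − t) factor cancels: (EBIT − 1,000) × 990,000 = (EBIT − 633,000) × 1,660,000.
Solving, EBIT = (633,000·1,660,000 − 1,000·990,000) / (1,660,000 − 990,000) = 1,049,790,000,000 / 670,000 = 1,566,850.75.

€1,566,851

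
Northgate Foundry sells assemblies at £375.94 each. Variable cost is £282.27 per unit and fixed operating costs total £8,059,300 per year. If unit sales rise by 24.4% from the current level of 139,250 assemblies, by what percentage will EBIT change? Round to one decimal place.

Total contribution margin = 139,250 × £93.67 = £13,043,547.50.
Operating income = contribution − fixed costs = £13,043,547.50 − £8,059,300 = £4,984,247.50.
Degree of operating leverage = £13,043,547.50 / £4,984,247.50 = 2.6170.
%ΔEBIT = DOL × %ΔSales = 2.6170 × +24.4% = +63.9%.

+63.9%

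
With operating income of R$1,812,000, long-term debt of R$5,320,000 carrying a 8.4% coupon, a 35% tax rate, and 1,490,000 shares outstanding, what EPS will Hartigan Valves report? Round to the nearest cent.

R$0.60

Pre-tax income = R$1,812,000 − R$446,880.00 = R$1,365,120.00.
Net income = R$1,365,120.00 × (1 − 0.35) = R$887,328.00.
Per share: R$887,328.00 / 1,490,000 shares = R$0.60.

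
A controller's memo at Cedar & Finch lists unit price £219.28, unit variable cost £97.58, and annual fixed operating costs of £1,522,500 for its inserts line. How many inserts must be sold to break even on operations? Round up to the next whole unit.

Unit CM = price − variable cost = £219.28 − £97.58 = £121.70.
Break-even volume = fixed costs ÷ CM per unit = £1,522,500 ÷ £121.70 = 12,510.27, so 12,511 inserts.

12,511 inserts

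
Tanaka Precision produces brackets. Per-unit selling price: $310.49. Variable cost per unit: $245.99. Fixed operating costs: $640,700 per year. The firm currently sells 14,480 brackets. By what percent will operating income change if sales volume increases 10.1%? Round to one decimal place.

Total contribution margin = 14,480 × $64.50 = $933,960.00.
Subtracting fixed costs: EBIT = $933,960.00 − $640,700 = $293,260.00.
Degree of operating leverage = $933,960.00 / $293,260.00 = 3.1848.
So EBIT moves 3.1848 × (+10.1%) = +32.2%.

+32.2%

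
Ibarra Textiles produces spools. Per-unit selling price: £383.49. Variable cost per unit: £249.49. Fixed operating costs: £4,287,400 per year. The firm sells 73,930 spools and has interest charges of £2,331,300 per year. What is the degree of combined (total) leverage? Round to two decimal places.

Contribution at this volume is 73,930 × £134.00 = £9,906,620.00.
Operating income = contribution − fixed costs = £9,906,620.00 − £4,287,400 = £5,619,220.00. Interest = £2,331,300.00.
DOL = £9,906,620.00 ÷ £5,619,220.00 = 1.7630; DFL = £5,619,220.00 ÷ £3,287,920.00 = 1.7091.
Combined leverage = 1.7630 × 1.7091 = 3.0131.

3.01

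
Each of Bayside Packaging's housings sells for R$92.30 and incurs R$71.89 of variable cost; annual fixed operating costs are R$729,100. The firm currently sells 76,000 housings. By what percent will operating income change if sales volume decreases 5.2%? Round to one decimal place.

-9.8%

Total contribution margin = 76,000 × R$20.41 = R$1,551,160.00.
Subtracting fixed costs: EBIT = R$1,551,160.00 − R$729,100 = R$822,060.00.
Degree of operating leverage = R$1,551,160.00 / R$822,060.00 = 1.8869.
So EBIT moves 1.8869 × (-5.2%) = -9.8%.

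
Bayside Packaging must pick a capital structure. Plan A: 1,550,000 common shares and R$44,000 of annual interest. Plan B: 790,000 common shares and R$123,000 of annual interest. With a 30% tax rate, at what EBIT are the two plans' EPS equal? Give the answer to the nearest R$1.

R$205,118

Set EPS_A = EPS_B: (EBIT − R$44,000)(1 − 0.30) ÷ 1,550,000 = (EBIT − R$123,000)(1 − 0.30) ÷ 790,000.
The (1 − t) factor cancels: (EBIT − 44,000) × 790,000 = (EBIT − 123,000) × 1,550,000.
EBIT × (1,550,000 − 790,000) = 123,000 × 1,550,000 − 44,000 × 790,000 = 155,890,000,000, so EBIT = 155,890,000,000 ÷ 760,000 = 205,118.42.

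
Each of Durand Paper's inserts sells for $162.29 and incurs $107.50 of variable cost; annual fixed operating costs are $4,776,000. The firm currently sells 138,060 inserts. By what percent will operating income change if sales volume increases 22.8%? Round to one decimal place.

+61.9%

Total contribution margin = 138,060 × $54.79 = $7,564,307.40.
Operating income = contribution − fixed costs = $7,564,307.40 − $4,776,000 = $2,788,307.40.
So DOL = total CM / EBIT = $7,564,307.40 / $2,788,307.40 = 2.7129.
%ΔEBIT = DOL × %ΔSales = 2.7129 × +22.8% = +61.9%.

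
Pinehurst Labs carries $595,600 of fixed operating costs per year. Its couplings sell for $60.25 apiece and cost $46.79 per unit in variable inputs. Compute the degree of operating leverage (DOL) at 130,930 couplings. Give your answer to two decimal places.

1.51

Total contribution margin = 130,930 × $13.46 = $1,762,317.80.
Subtracting fixed costs: EBIT = $1,762,317.80 − $595,600 = $1,166,717.80.
DOL = contribution ÷ EBIT = $1,762,317.80 ÷ $1,166,717.80 = 1.5105.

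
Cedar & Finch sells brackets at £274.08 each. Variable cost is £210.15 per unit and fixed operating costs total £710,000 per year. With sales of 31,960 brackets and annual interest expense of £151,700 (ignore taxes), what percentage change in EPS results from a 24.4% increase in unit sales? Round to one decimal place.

+42.2%

At 31,960 units, contribution = 31,960 × £63.93 = £2,043,202.80.
EBIT = £2,043,202.80 − £710,000 = £1,333,202.80.
Interest = £151,700.00, so EBIT − I = £1,181,502.80.
Degree of combined leverage = contribution ÷ (EBIT − I) = £2,043,202.80 ÷ £1,181,502.80 = 1.7293.
%ΔEPS = DCL × %ΔSales = 1.7293 × +24.4% = +42.2%.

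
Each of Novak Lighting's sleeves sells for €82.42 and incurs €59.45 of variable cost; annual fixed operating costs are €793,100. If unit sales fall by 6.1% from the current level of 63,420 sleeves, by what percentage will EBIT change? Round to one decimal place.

Total contribution margin = 63,420 × €22.97 = €1,456,757.40.
Subtracting fixed costs: EBIT = €1,456,757.40 − €793,100 = €663,657.40.
So DOL = total CM / EBIT = €1,456,757.40 / €663,657.40 = 2.1950.
%ΔEBIT = DOL × %ΔSales = 2.1950 × -6.1% = -13.4%.

-13.4%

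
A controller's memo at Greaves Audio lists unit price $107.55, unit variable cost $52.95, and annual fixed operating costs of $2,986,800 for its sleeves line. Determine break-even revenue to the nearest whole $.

$5,883,340

Contribution margin per unit = $107.55 − $52.95 = $54.60, a CM ratio of $54.60 ÷ $107.55 = 0.5077.
Break-even revenue = fixed costs × price ÷ CM = $2,986,800 × $107.55 ÷ $54.60 = $5,883,340.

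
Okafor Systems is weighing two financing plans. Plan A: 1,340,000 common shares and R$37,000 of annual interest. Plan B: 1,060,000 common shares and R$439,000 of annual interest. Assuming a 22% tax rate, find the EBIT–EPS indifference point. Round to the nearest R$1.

Set EPS_A = EPS_B: (EBIT − R$37,000)(1 − 0.22) ÷ 1,340,000 = (EBIT − R$439,000)(1 − 0.22) ÷ 1,060,000.
Cancelling (1 − t) and cross-multiplying: 1,060,000·(EBIT − 37,000) = 1,340,000·(EBIT − 439,000).
Solving, EBIT = (439,000·1,340,000 − 37,000·1,060,000) / (1,340,000 − 1,060,000) = 549,040,000,000 / 280,000 = 1,960,857.14.

R$1,960,857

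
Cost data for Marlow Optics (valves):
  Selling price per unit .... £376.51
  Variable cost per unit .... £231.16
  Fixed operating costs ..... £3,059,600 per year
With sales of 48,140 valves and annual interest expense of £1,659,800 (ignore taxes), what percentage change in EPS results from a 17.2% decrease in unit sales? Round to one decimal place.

-52.8%

Total contribution margin = 48,140 × £145.35 = £6,997,149.00.
EBIT = £6,997,149.00 − £3,059,600 = £3,937,549.00.
Interest = £1,659,800.00, so EBIT − I = £2,277,749.00.
Degree of combined leverage = contribution ÷ (EBIT − I) = £6,997,149.00 ÷ £2,277,749.00 = 3.0720.
%ΔEPS = DCL × %ΔSales = 3.0720 × -17.2% = -52.8%.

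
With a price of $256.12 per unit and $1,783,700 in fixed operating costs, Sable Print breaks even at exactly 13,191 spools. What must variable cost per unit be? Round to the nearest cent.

$120.90

At break-even, FC = Q × (P − VC), so P − VC = $1,783,700 ÷ 13,191 = $135.2210.
Variable cost per unit = $256.12 − $135.2210 = $120.90.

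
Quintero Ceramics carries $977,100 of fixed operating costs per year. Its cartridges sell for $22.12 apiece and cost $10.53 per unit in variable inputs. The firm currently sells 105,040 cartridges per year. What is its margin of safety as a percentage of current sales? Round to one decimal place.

19.7%

Unit CM = price − variable cost = $22.12 − $10.53 = $11.59. Break-even units = $977,100 ÷ $11.59 = 84,305.44; break-even revenue = 84,305.44 × $22.12 = $1,864,836.24.
Actual sales revenue = 105,040 × $22.12 = $2,323,484.80.
Margin of safety = ($2,323,484.80 − $1,864,836.24) ÷ $2,323,484.80 = 19.7%.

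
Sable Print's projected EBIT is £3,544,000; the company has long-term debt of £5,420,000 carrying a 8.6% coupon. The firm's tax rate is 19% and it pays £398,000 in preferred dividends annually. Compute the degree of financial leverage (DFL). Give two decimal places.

Interest = £466,120.00.
Preferred dividends grossed up pre-tax: £398,000 / (1 − 0.19) = £491,358.02.
DFL = EBIT ÷ [EBIT − I − D_p/(1−t)] = £3,544,000 ÷ [£3,544,000 − £466,120.00 − £491,358.02] = £3,544,000 ÷ £2,586,521.98 = 1.3702.

1.37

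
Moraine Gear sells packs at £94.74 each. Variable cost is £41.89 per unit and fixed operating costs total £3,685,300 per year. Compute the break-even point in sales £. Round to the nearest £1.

Contribution margin per unit = £94.74 − £41.89 = £52.85, a CM ratio of £52.85 ÷ £94.74 = 0.5578.
Break-even revenue = fixed costs × price ÷ CM = £3,685,300 × £94.74 ÷ £52.85 = £6,606,345.

£6,606,345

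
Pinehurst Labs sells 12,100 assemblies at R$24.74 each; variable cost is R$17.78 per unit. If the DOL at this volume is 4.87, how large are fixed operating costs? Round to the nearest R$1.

At 12,100 units, contribution = 12,100 × R$6.96 = R$84,216.00.
DOL = contribution / EBIT, so EBIT = R$84,216.00 / 4.87 = R$17,292.81.
And FC = contribution − EBIT = R$84,216.00 − R$17,292.81 = R$66,923.

R$66,923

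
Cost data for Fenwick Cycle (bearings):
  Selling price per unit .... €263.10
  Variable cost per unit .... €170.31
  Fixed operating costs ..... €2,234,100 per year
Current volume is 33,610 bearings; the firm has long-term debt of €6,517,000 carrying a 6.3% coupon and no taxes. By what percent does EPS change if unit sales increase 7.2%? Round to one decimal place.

+47.4%

Total contribution margin = 33,610 × €92.79 = €3,118,671.90.
Subtracting fixed costs: EBIT = €3,118,671.90 − €2,234,100 = €884,571.90.
After interest of €410,571.00, pre-tax earnings = €474,000.90.
Degree of combined leverage = contribution ÷ (EBIT − I) = €3,118,671.90 ÷ €474,000.90 = 6.5795.
%ΔEPS = DCL × %ΔSales = 6.5795 × +7.2% = +47.4%.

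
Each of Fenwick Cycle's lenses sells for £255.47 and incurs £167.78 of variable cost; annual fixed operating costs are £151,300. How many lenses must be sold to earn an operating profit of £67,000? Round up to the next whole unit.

2,490 lenses

Unit CM = price − variable cost = £255.47 − £167.78 = £87.69.
Units = (FC + target) / CM = (£151,300 + £67,000) / £87.69 = 2,489.45, so 2,490 lenses.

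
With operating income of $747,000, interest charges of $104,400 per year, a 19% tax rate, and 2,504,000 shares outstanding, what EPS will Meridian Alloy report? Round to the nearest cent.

$0.21

Interest = $104,400.00, so EBT = $747,000 − $104,400.00 = $642,600.00.
After tax at 19%: net income = $642,600.00 × 0.81 = $520,506.00.
Per share: $520,506.00 / 2,504,000 shares = $0.21.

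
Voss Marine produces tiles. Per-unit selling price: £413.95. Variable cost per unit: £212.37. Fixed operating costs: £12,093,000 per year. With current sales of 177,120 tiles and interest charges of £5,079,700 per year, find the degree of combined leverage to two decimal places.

1.93

Contribution at this volume is 177,120 × £201.58 = £35,703,849.60.
Subtracting fixed costs: EBIT = £35,703,849.60 − £12,093,000 = £23,610,849.60. Interest = £5,079,700.00, so EBIT − I = £18,531,149.60.
DCL = contribution ÷ (EBIT − I) = £35,703,849.60 ÷ £18,531,149.60 = 1.9267.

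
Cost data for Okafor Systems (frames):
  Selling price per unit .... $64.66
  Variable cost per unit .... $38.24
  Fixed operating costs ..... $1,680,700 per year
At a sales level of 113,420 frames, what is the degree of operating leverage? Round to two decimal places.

Total contribution margin = 113,420 × $26.42 = $2,996,556.40.
EBIT = $2,996,556.40 − $1,680,700 = $1,315,856.40.
Degree of operating leverage = $2,996,556.40 / $1,315,856.40 = 2.2773.

2.28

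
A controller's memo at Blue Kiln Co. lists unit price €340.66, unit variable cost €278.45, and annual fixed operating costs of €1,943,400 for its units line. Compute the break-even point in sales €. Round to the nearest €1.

€10,641,997

Contribution margin per unit = €340.66 − €278.45 = €62.21, a CM ratio of €62.21 ÷ €340.66 = 0.1826.
Break-even sales = FC ÷ CM ratio = €1,943,400 × €340.66 / €62.21 = €10,641,997.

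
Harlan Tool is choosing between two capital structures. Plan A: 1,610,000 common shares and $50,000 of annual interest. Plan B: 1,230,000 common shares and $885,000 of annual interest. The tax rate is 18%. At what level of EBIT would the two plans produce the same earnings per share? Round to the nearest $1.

$3,587,763

Set EPS_A = EPS_B: (EBIT − $50,000)(1 − 0.18) ÷ 1,610,000 = (EBIT − $885,000)(1 − 0.18) ÷ 1,230,000.
The (1 − t) factor cancels: (EBIT − 50,000) × 1,230,000 = (EBIT − 885,000) × 1,610,000.
Solving, EBIT = (885,000·1,610,000 − 50,000·1,230,000) / (1,610,000 − 1,230,000) = 1,363,350,000,000 / 380,000 = 3,587,763.16.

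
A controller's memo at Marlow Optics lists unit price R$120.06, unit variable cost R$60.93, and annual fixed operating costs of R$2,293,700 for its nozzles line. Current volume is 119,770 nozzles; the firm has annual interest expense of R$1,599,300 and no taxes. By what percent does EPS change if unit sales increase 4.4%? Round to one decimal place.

+9.8%

Contribution at this volume is 119,770 × R$59.13 = R$7,082,000.10.
EBIT = R$7,082,000.10 − R$2,293,700 = R$4,788,300.10.
After interest of R$1,599,300.00, pre-tax earnings = R$3,189,000.10.
DCL = total CM / (EBIT − I) = R$7,082,000.10 / R$3,189,000.10 = 2.2208.
EPS therefore changes by 2.2208 × (+4.4%) = +9.8%.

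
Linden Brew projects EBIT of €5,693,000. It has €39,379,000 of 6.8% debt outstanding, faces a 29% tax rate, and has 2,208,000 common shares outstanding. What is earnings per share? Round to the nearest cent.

€0.97

Interest = €2,677,772.00, so EBT = €5,693,000 − €2,677,772.00 = €3,015,228.00.
After tax at 29%: net income = €3,015,228.00 × 0.71 = €2,140,811.88.
Per share: €2,140,811.88 / 2,208,000 shares = €0.97.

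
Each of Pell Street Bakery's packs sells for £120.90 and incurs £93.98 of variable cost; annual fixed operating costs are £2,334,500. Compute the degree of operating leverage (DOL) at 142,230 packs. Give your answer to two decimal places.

2.56

Contribution at this volume is 142,230 × £26.92 = £3,828,831.60.
Operating income = contribution − fixed costs = £3,828,831.60 − £2,334,500 = £1,494,331.60.
So DOL = total CM / EBIT = £3,828,831.60 / £1,494,331.60 = 2.5622.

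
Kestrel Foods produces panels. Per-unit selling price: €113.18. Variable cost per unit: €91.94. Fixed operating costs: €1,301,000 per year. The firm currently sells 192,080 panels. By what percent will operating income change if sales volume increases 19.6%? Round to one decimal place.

+28.8%

Total contribution margin = 192,080 × €21.24 = €4,079,779.20.
Subtracting fixed costs: EBIT = €4,079,779.20 − €1,301,000 = €2,778,779.20.
Degree of operating leverage = €4,079,779.20 / €2,778,779.20 = 1.4682.
%ΔEBIT = DOL × %ΔSales = 1.4682 × +19.6% = +28.8%.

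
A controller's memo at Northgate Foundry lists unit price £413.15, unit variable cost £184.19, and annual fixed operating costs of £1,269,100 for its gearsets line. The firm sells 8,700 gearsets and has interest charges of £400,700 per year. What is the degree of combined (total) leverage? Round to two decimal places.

At 8,700 units, contribution = 8,700 × £228.96 = £1,991,952.00.
Operating income = contribution − fixed costs = £1,991,952.00 − £1,269,100 = £722,852.00. Interest = £400,700.00.
DOL = £1,991,952.00 ÷ £722,852.00 = 2.7557; DFL = £722,852.00 ÷ £322,152.00 = 2.2438.
DCL = DOL × DFL = 2.7557 × 2.2438 = 6.1832.

6.18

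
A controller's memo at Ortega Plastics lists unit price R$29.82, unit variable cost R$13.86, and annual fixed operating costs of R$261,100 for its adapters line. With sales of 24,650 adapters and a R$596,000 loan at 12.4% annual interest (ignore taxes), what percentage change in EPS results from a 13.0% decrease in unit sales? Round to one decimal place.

-87.6%

Total contribution margin = 24,650 × R$15.96 = R$393,414.00.
EBIT = R$393,414.00 − R$261,100 = R$132,314.00.
Interest = R$73,904.00, so EBIT − I = R$58,410.00.
DCL = total CM / (EBIT − I) = R$393,414.00 / R$58,410.00 = 6.7354.
EPS therefore changes by 6.7354 × (-13.0%) = -87.6%.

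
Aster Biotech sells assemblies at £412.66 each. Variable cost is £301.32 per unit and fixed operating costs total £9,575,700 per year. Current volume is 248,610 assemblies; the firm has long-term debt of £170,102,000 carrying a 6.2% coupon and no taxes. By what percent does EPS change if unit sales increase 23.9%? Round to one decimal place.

+87.5%

At 248,610 units, contribution = 248,610 × £111.34 = £27,680,237.40.
EBIT = £27,680,237.40 − £9,575,700 = £18,104,537.40.
After interest of £10,546,324.00, pre-tax earnings = £7,558,213.40.
DCL = total CM / (EBIT − I) = £27,680,237.40 / £7,558,213.40 = 3.6623.
EPS therefore changes by 3.6623 × (+23.9%) = +87.5%.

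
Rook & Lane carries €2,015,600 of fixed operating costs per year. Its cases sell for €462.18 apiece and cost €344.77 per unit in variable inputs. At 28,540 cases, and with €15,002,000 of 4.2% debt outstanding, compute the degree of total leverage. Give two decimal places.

4.75

Contribution at this volume is 28,540 × €117.41 = €3,350,881.40.
Subtracting fixed costs: EBIT = €3,350,881.40 − €2,015,600 = €1,335,281.40. Interest = €630,084.00, so EBIT − I = €705,197.40.
Degree of total leverage = total CM / (EBIT − interest) = €3,350,881.40 / €705,197.40 = 4.7517.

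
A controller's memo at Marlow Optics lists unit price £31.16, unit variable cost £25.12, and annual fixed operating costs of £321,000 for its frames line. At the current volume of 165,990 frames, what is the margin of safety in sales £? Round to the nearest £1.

£3,516,229

Each unit contributes £31.16 − £25.12 = £6.04. Break-even units = £321,000 ÷ £6.04 = 53,145.70; break-even revenue = 53,145.70 × £31.16 = £1,656,019.87.
Actual sales revenue = 165,990 × £31.16 = £5,172,248.40.
Margin of safety = £5,172,248.40 − £1,656,019.87 = £3,516,229.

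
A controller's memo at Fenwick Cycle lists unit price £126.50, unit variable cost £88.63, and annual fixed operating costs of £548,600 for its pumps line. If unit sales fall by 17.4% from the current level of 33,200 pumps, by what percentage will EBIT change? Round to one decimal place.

At 33,200 units, contribution = 33,200 × £37.87 = £1,257,284.00.
EBIT = £1,257,284.00 − £548,600 = £708,684.00.
DOL = contribution ÷ EBIT = £1,257,284.00 ÷ £708,684.00 = 1.7741.
So EBIT moves 1.7741 × (-17.4%) = -30.9%.

-30.9%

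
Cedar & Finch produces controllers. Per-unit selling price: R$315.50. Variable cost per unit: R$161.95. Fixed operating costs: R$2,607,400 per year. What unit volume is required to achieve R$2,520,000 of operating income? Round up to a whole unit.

33,393 controllers

Unit CM = price − variable cost = R$315.50 − R$161.95 = R$153.55.
Need Q such that Q × R$153.55 − R$2,607,400 = R$2,520,000, i.e. Q = R$5,127,400 / R$153.55 = 33,392.38 → 33,393.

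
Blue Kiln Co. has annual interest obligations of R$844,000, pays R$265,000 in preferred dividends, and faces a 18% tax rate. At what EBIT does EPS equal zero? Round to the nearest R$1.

R$1,167,171

Preferred dividends are paid after tax, so their pre-tax equivalent is R$265,000 ÷ (1 − 0.18) = R$323,170.73.
Financial break-even EBIT = interest + D_p ÷ (1 − t) = R$844,000 + R$323,170.73 = R$1,167,170.73.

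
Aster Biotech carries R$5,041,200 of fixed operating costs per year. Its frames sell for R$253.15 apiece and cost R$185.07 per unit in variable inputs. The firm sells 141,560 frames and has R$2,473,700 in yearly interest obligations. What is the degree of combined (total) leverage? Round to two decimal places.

4.54

At 141,560 units, contribution = 141,560 × R$68.08 = R$9,637,404.80.
Operating income = contribution − fixed costs = R$9,637,404.80 − R$5,041,200 = R$4,596,204.80. Interest = R$2,473,700.00.
DOL = R$9,637,404.80 ÷ R$4,596,204.80 = 2.0968; DFL = R$4,596,204.80 ÷ R$2,122,504.80 = 2.1655.
DCL = DOL × DFL = 2.0968 × 2.1655 = 4.5406.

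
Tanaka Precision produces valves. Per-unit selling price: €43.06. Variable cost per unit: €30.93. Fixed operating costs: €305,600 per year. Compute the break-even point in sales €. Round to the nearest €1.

Contribution margin per unit = €43.06 − €30.93 = €12.13, a CM ratio of €12.13 ÷ €43.06 = 0.2817.
Break-even revenue = fixed costs × price ÷ CM = €305,600 × €43.06 ÷ €12.13 = €1,084,842.

€1,084,842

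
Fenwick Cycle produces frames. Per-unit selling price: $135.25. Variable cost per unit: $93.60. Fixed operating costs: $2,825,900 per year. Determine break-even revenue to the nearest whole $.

Contribution margin per unit = $135.25 − $93.60 = $41.65, a CM ratio of $41.65 ÷ $135.25 = 0.3079.
Break-even revenue = fixed costs × price ÷ CM = $2,825,900 × $135.25 ÷ $41.65 = $9,176,542.

$9,176,542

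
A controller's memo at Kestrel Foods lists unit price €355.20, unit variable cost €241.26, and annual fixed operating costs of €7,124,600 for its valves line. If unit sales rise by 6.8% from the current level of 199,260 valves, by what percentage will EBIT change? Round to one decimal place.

Total contribution margin = 199,260 × €113.94 = €22,703,684.40.
EBIT = €22,703,684.40 − €7,124,600 = €15,579,084.40.
DOL = contribution ÷ EBIT = €22,703,684.40 ÷ €15,579,084.40 = 1.4573.
%ΔEBIT = DOL × %ΔSales = 1.4573 × +6.8% = +9.9%.

+9.9%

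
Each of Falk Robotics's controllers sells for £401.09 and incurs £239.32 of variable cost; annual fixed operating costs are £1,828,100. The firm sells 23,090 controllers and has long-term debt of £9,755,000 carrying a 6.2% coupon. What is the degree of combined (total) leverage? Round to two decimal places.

2.87

At 23,090 units, contribution = 23,090 × £161.77 = £3,735,269.30.
Operating income = contribution − fixed costs = £3,735,269.30 − £1,828,100 = £1,907,169.30. Interest = £604,810.00.
DOL = £3,735,269.30 ÷ £1,907,169.30 = 1.9585; DFL = £1,907,169.30 ÷ £1,302,359.30 = 1.4644.
DCL = DOL × DFL = 1.9585 × 1.4644 = 2.8680.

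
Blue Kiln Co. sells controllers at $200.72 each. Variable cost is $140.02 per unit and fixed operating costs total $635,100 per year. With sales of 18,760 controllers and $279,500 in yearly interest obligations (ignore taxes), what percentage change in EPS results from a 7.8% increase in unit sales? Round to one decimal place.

+39.6%

Total contribution margin = 18,760 × $60.70 = $1,138,732.00.
EBIT = $1,138,732.00 − $635,100 = $503,632.00.
Interest = $279,500.00, so EBIT − I = $224,132.00.
DCL = total CM / (EBIT − I) = $1,138,732.00 / $224,132.00 = 5.0806.
%ΔEPS = DCL × %ΔSales = 5.0806 × +7.8% = +39.6%.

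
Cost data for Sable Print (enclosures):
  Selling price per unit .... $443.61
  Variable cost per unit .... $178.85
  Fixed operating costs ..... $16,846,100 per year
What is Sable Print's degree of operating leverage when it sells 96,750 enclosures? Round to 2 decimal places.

2.92

Contribution at this volume is 96,750 × $264.76 = $25,615,530.00.
Operating income = contribution − fixed costs = $25,615,530.00 − $16,846,100 = $8,769,430.00.
So DOL = total CM / EBIT = $25,615,530.00 / $8,769,430.00 = 2.9210.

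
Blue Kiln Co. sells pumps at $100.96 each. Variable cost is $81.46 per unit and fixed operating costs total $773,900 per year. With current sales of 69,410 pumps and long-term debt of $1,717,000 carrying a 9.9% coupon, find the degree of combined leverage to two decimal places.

3.30

Total contribution margin = 69,410 × $19.50 = $1,353,495.00.
EBIT = $1,353,495.00 − $773,900 = $579,595.00. Interest = $169,983.00, so EBIT − I = $409,612.00.
DCL = contribution ÷ (EBIT − I) = $1,353,495.00 ÷ $409,612.00 = 3.3043.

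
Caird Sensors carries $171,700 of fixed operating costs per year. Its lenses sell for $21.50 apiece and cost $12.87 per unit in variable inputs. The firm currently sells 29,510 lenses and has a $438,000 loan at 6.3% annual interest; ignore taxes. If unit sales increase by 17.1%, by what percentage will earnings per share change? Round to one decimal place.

At 29,510 units, contribution = 29,510 × $8.63 = $254,671.30.
Subtracting fixed costs: EBIT = $254,671.30 − $171,700 = $82,971.30.
Interest = $27,594.00, so EBIT − I = $55,377.30.
Degree of combined leverage = contribution ÷ (EBIT − I) = $254,671.30 ÷ $55,377.30 = 4.5988.
%ΔEPS = DCL × %ΔSales = 4.5988 × +17.1% = +78.6%.

+78.6%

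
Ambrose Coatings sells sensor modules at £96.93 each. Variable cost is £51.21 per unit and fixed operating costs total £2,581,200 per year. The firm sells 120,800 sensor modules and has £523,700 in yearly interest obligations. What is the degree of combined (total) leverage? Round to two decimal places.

Contribution at this volume is 120,800 × £45.72 = £5,522,976.00.
Subtracting fixed costs: EBIT = £5,522,976.00 − £2,581,200 = £2,941,776.00. Interest = £523,700.00.
DOL = £5,522,976.00 ÷ £2,941,776.00 = 1.8774; DFL = £2,941,776.00 ÷ £2,418,076.00 = 1.2166.
DCL = DOL × DFL = 1.8774 × 1.2166 = 2.2840.

2.28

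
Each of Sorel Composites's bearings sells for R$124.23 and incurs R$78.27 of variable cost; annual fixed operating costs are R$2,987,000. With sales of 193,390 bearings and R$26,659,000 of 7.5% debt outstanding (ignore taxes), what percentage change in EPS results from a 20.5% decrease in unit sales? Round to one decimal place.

-46.7%

Contribution at this volume is 193,390 × R$45.96 = R$8,888,204.40.
EBIT = R$8,888,204.40 − R$2,987,000 = R$5,901,204.40.
After interest of R$1,999,425.00, pre-tax earnings = R$3,901,779.40.
DCL = total CM / (EBIT − I) = R$8,888,204.40 / R$3,901,779.40 = 2.2780.
EPS therefore changes by 2.2780 × (-20.5%) = -46.7%.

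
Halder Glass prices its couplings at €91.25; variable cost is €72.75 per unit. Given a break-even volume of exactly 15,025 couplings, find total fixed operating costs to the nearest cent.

€277,962.50

Unit CM = price − variable cost = €91.25 − €72.75 = €18.50.
Fixed costs = break-even units × CM = 15,025 × €18.50 = €277,962.50.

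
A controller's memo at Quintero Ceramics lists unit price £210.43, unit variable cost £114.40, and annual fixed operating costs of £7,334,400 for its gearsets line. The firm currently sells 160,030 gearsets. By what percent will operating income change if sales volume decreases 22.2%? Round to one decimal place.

-42.5%

Contribution at this volume is 160,030 × £96.03 = £15,367,680.90.
Subtracting fixed costs: EBIT = £15,367,680.90 − £7,334,400 = £8,033,280.90.
Degree of operating leverage = £15,367,680.90 / £8,033,280.90 = 1.9130.
%ΔEBIT = DOL × %ΔSales = 1.9130 × -22.2% = -42.5%.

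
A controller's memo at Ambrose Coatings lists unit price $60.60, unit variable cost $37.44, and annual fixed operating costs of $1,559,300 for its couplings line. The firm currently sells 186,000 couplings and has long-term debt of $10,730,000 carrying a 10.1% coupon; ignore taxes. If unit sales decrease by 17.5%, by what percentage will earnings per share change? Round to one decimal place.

Total contribution margin = 186,000 × $23.16 = $4,307,760.00.
EBIT = $4,307,760.00 − $1,559,300 = $2,748,460.00.
Interest = $1,083,730.00, so EBIT − I = $1,664,730.00.
DCL = total CM / (EBIT − I) = $4,307,760.00 / $1,664,730.00 = 2.5877.
%ΔEPS = DCL × %ΔSales = 2.5877 × -17.5% = -45.3%.

-45.3%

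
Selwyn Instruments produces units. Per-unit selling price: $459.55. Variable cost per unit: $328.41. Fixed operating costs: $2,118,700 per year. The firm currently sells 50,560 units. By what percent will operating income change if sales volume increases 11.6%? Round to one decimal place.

At 50,560 units, contribution = 50,560 × $131.14 = $6,630,438.40.
EBIT = $6,630,438.40 − $2,118,700 = $4,511,738.40.
DOL = contribution ÷ EBIT = $6,630,438.40 ÷ $4,511,738.40 = 1.4696.
So EBIT moves 1.4696 × (+11.6%) = +17.0%.

+17.0%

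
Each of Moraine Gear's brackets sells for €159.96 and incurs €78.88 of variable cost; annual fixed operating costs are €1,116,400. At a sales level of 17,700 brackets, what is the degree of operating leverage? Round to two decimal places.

Contribution at this volume is 17,700 × €81.08 = €1,435,116.00.
EBIT = €1,435,116.00 − €1,116,400 = €318,716.00.
So DOL = total CM / EBIT = €1,435,116.00 / €318,716.00 = 4.5028.

4.50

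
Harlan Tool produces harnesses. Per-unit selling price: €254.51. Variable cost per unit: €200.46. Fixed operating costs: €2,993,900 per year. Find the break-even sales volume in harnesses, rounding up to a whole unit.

Each unit contributes €254.51 − €200.46 = €54.05.
Break-even volume = fixed costs ÷ CM per unit = €2,993,900 ÷ €54.05 = 55,391.30, so 55,392 harnesses.

55,392 harnesses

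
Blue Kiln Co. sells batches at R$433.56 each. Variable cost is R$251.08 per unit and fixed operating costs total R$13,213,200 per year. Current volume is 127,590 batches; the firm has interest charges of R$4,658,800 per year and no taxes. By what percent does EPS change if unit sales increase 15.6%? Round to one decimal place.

+67.1%

Contribution at this volume is 127,590 × R$182.48 = R$23,282,623.20.
Operating income = contribution − fixed costs = R$23,282,623.20 − R$13,213,200 = R$10,069,423.20.
After interest of R$4,658,800.00, pre-tax earnings = R$5,410,623.20.
Degree of combined leverage = contribution ÷ (EBIT − I) = R$23,282,623.20 ÷ R$5,410,623.20 = 4.3031.
EPS therefore changes by 4.3031 × (+15.6%) = +67.1%.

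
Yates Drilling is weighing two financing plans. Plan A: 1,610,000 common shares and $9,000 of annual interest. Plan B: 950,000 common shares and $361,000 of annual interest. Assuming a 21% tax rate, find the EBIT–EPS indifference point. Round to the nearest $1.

At indifference, (EBIT − 9,000)(1 − t)/1,610,000 = (EBIT − 361,000)(1 − t)/950,000.
Cancelling (1 − t) and cross-multiplying: 950,000·(EBIT − 9,000) = 1,610,000·(EBIT − 361,000).
Solving, EBIT = (361,000·1,610,000 − 9,000·950,000) / (1,610,000 − 950,000) = 572,660,000,000 / 660,000 = 867,666.67.

$867,667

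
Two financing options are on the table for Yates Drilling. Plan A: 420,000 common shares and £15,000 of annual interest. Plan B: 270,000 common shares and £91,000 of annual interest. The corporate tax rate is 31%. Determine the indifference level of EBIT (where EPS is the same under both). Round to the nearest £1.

At indifference, (EBIT − 15,000)(1 − t)/420,000 = (EBIT − 91,000)(1 − t)/270,000.
The (1 − t) factor cancels: (EBIT − 15,000) × 270,000 = (EBIT − 91,000) × 420,000.
Solving, EBIT = (91,000·420,000 − 15,000·270,000) / (420,000 − 270,000) = 34,170,000,000 / 150,000 = 227,800.00.

£227,800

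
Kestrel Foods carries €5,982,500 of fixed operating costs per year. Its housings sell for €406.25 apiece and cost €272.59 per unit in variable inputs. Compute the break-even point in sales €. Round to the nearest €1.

CM per unit = €406.25 − €272.59 = €133.66; CM ratio = €133.66 / €406.25 = 0.3290.
Break-even revenue = fixed costs × price ÷ CM = €5,982,500 × €406.25 ÷ €133.66 = €18,183,380.

€18,183,380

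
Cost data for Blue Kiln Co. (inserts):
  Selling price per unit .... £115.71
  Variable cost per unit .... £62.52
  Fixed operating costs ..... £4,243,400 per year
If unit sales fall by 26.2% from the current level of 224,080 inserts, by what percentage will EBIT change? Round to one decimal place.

At 224,080 units, contribution = 224,080 × £53.19 = £11,918,815.20.
EBIT = £11,918,815.20 − £4,243,400 = £7,675,415.20.
DOL = contribution ÷ EBIT = £11,918,815.20 ÷ £7,675,415.20 = 1.5529.
%ΔEBIT = DOL × %ΔSales = 1.5529 × -26.2% = -40.7%.

-40.7%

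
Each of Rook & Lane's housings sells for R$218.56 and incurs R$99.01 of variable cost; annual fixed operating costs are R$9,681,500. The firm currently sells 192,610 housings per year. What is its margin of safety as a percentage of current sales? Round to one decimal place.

Contribution margin per unit = R$218.56 − R$99.01 = R$119.55. Break-even units = R$9,681,500 ÷ R$119.55 = 80,982.85; break-even revenue = 80,982.85 × R$218.56 = R$17,699,612.21.
Actual sales revenue = 192,610 × R$218.56 = R$42,096,841.60.
Margin of safety = (R$42,096,841.60 − R$17,699,612.21) ÷ R$42,096,841.60 = 58.0%.

58.0%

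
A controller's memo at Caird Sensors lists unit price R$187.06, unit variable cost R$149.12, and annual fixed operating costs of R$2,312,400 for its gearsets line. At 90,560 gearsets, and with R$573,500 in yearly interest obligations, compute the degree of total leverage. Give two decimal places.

6.25

Contribution at this volume is 90,560 × R$37.94 = R$3,435,846.40.
Subtracting fixed costs: EBIT = R$3,435,846.40 − R$2,312,400 = R$1,123,446.40. Interest = R$573,500.00.
DOL = R$3,435,846.40 ÷ R$1,123,446.40 = 3.0583; DFL = R$1,123,446.40 ÷ R$549,946.40 = 2.0428.
DCL = DOL × DFL = 3.0583 × 2.0428 = 6.2475.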